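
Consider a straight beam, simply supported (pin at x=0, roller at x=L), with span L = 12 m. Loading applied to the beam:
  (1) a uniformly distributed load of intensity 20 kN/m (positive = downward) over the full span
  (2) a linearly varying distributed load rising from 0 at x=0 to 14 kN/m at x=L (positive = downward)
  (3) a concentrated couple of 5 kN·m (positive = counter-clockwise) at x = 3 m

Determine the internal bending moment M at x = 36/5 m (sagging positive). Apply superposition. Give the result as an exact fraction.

M(36/5) = 59078/125 kN·m

Load 1 — uniform load w=20 kN/m over full span:
  M_1 = wx(L-x)/2 = 20·(36/5)·(12-(36/5))/2 = 1728/5 kN·m
Load 2 — triangular load w₀=14 kN/m (0→w₀ over full span):
  M_2 = w₀Lx/6 - w₀x³/(6L) = 14·12·(36/5)/6 - 14·(36/5)³/(6·12) = 16128/125 kN·m
Load 3 — applied couple M₀=5 kN·m at a=3 m (b=L-a=9):
  M_3 = M₀x/L - M₀  [x>a] = 5·(36/5)/12 - 5 = -2 kN·m
Superposition: M = Σ M_i = 59078/125 kN·m ≈ 472.624000 kN·m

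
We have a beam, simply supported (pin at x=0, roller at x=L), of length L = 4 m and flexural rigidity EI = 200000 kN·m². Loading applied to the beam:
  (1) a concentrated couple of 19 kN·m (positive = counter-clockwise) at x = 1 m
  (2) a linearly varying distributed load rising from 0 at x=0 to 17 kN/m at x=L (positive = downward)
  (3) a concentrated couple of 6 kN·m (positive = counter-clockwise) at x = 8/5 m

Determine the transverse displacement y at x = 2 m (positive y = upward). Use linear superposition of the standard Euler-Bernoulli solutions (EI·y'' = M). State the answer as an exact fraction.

Load 1 — applied couple M₀=19 kN·m at a=1 m (b=L-a=3):
  y_1 = (M₀x³/(6L)-M₀(x-a)²/2+C₁x)/EI  [x>a] with C₁=M₀(3b²-L²)/(6L)=209/24 = (19·2³/(6·4)-19·(2-1)²/2+(209/24)·2)/200000 = 57/800000 m
Load 2 — triangular load w₀=17 kN/m (0→w₀ over full span):
  y_2 = -w₀x(7L⁴-10L²x²+3x⁴)/(360LEI) = -17·2·(7·4⁴-10·4²·2²+3·2⁴)/(360·4·200000) = -17/120000 m
Load 3 — applied couple M₀=6 kN·m at a=8/5 m (b=L-a=12/5):
  y_3 = (M₀x³/(6L)-M₀(x-a)²/2+C₁x)/EI  [x>a] with C₁=M₀(3b²-L²)/(6L)=8/25 = (6·2³/(6·4)-6·(2-(8/5))²/2+(8/25)·2)/200000 = 27/2500000 m
Superposition: y = Σ y_i = -3577/60000000 m ≈ -0.000060 m

y(2) = -3577/60000000 m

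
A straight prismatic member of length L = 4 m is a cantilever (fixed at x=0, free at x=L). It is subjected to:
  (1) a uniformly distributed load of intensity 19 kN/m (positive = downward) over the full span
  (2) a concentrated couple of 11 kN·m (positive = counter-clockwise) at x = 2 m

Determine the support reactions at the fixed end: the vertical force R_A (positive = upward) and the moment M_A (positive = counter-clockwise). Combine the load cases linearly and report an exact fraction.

Load 1 — uniform load w=19 kN/m over full span:
  R_A = wL = 19·4 = 76 kN
  M_A = wL²/2 = 19·4²/2 = 152 kN·m
Load 2 — applied couple M₀=11 kN·m at a=2 m (b=L-a=2):
  R_A = 0 kN
  M_A = -M₀ = -11 kN·m
Superposition: R_A = 76 kN, M_A = 141 kN·m

R_A = 76 kN, M_A = 141 kN·m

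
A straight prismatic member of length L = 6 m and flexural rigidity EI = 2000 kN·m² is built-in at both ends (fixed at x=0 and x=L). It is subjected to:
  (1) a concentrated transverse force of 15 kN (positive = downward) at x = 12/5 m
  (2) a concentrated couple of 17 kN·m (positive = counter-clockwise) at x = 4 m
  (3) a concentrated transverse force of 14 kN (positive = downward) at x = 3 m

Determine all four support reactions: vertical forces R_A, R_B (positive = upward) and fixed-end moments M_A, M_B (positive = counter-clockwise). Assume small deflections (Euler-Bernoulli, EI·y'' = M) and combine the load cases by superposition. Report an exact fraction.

Load 1 — point force P=15 kN at a=12/5 m (b=L-a=18/5):
  R_A = Pb²(3a+b)/L³ = 15·(18/5)²·(3·(12/5)+(18/5))/6³ = 243/25 kN
  M_A = Pab²/L² = 15·(12/5)·(18/5)²/6² = 324/25 kN·m
  R_B = Pa²(a+3b)/L³ = 15·(12/5)²·((12/5)+3·(18/5))/6³ = 132/25 kN
  M_B = -Pa²b/L² = -15·(12/5)²·(18/5)/6² = -216/25 kN·m
Load 2 — applied couple M₀=17 kN·m at a=4 m (b=L-a=2):
  R_A = 6M₀ab/L³ = 6·17·4·2/6³ = 34/9 kN
  M_A = M₀b(2a-b)/L² = 17·2·(2·4-2)/6² = 17/3 kN·m
  R_B = -6M₀ab/L³ = -6·17·4·2/6³ = -34/9 kN
  M_B = M₀a(2b-a)/L² = 17·4·(2·2-4)/6² = 0 kN·m
Load 3 — point force P=14 kN at a=3 m (b=L-a=3):
  R_A = Pb²(3a+b)/L³ = 14·3²·(3·3+3)/6³ = 7 kN
  M_A = Pab²/L² = 14·3·3²/6² = 21/2 kN·m
  R_B = Pa²(a+3b)/L³ = 14·3²·(3+3·3)/6³ = 7 kN
  M_B = -Pa²b/L² = -14·3²·3/6² = -21/2 kN·m
Superposition: R_A = 4612/225 kN, M_A = 4369/150 kN·m, R_B = 1913/225 kN, M_B = -957/50 kN·m

R_A = 4612/225 kN, M_A = 4369/150 kN·m, R_B = 1913/225 kN, M_B = -957/50 kN·m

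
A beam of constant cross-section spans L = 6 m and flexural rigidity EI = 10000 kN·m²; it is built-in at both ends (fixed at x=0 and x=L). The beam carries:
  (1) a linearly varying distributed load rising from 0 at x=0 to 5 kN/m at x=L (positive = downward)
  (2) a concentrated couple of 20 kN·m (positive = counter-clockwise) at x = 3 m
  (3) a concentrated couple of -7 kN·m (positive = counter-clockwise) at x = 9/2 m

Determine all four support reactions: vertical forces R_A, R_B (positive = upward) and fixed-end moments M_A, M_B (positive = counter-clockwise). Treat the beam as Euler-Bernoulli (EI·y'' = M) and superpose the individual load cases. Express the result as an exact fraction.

Load 1 — triangular load w₀=5 kN/m (0→w₀ over full span):
  R_A = 3w₀L/20 = 3·5·6/20 = 9/2 kN
  M_A = w₀L²/30 = 5·6²/30 = 6 kN·m
  R_B = 7w₀L/20 = 7·5·6/20 = 21/2 kN
  M_B = -w₀L²/20 = -5·6²/20 = -9 kN·m
Load 2 — applied couple M₀=20 kN·m at a=3 m (b=L-a=3):
  R_A = 6M₀ab/L³ = 6·20·3·3/6³ = 5 kN
  M_A = M₀b(2a-b)/L² = 20·3·(2·3-3)/6² = 5 kN·m
  R_B = -6M₀ab/L³ = -6·20·3·3/6³ = -5 kN
  M_B = M₀a(2b-a)/L² = 20·3·(2·3-3)/6² = 5 kN·m
Load 3 — applied couple M₀=-7 kN·m at a=9/2 m (b=L-a=3/2):
  R_A = 6M₀ab/L³ = 6·(-7)·(9/2)·(3/2)/6³ = -21/16 kN
  M_A = M₀b(2a-b)/L² = (-7)·(3/2)·(2·(9/2)-(3/2))/6² = -35/16 kN·m
  R_B = -6M₀ab/L³ = -6·(-7)·(9/2)·(3/2)/6³ = 21/16 kN
  M_B = M₀a(2b-a)/L² = (-7)·(9/2)·(2·(3/2)-(9/2))/6² = 21/16 kN·m
Superposition: R_A = 131/16 kN, M_A = 141/16 kN·m, R_B = 109/16 kN, M_B = -43/16 kN·m

R_A = 131/16 kN, M_A = 141/16 kN·m, R_B = 109/16 kN, M_B = -43/16 kN·m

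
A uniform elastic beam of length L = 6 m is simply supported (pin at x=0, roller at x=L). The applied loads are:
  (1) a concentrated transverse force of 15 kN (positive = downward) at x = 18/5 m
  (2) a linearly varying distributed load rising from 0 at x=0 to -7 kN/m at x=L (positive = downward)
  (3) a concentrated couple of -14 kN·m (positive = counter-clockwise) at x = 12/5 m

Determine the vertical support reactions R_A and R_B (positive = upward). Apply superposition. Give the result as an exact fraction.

R_A = -10/3 kN, R_B = -8/3 kN

Load 1 — point force P=15 kN at a=18/5 m (b=L-a=12/5):
  R_A = Pb/L = 15·(12/5)/6 = 6 kN
  R_B = Pa/L = 15·(18/5)/6 = 9 kN
Load 2 — triangular load w₀=-7 kN/m (0→w₀ over full span):
  R_A = w₀L/6 = (-7)·6/6 = -7 kN
  R_B = w₀L/3 = (-7)·6/3 = -14 kN
Load 3 — applied couple M₀=-14 kN·m at a=12/5 m (b=L-a=18/5):
  R_A = M₀/L = (-14)/6 = -7/3 kN
  R_B = -M₀/L = -(-14)/6 = 7/3 kN
Superposition: R_A = -10/3 kN, R_B = -8/3 kN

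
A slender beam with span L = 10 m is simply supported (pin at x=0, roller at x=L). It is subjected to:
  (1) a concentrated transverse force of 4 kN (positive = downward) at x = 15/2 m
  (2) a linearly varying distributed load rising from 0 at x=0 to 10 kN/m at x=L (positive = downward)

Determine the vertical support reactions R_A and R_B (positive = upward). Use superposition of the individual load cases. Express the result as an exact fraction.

R_A = 53/3 kN, R_B = 109/3 kN

Load 1 — point force P=4 kN at a=15/2 m (b=L-a=5/2):
  R_A = Pb/L = 4·(5/2)/10 = 1 kN
  R_B = Pa/L = 4·(15/2)/10 = 3 kN
Load 2 — triangular load w₀=10 kN/m (0→w₀ over full span):
  R_A = w₀L/6 = 10·10/6 = 50/3 kN
  R_B = w₀L/3 = 10·10/3 = 100/3 kN
Superposition: R_A = 53/3 kN, R_B = 109/3 kN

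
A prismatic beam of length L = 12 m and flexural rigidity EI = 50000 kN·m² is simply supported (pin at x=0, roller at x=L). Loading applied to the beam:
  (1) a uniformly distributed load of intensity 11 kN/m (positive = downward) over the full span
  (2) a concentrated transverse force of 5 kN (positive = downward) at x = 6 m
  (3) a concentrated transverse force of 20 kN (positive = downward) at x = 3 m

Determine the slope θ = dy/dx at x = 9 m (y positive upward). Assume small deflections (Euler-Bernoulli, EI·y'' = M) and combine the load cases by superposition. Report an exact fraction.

θ(9) = 2673/200000 rad

Load 1 — uniform load w=11 kN/m over full span:
  θ_1 = -w(L³-6Lx²+4x³)/(24EI) = -11·(12³-6·12·9²+4·9³)/(24·50000) = 1089/100000 rad
Load 2 — point force P=5 kN at a=6 m (b=L-a=6):
  θ_2 = -Pa(2L²-6Lx+3x²+a²)/(6LEI)  [x>a] = -5·6·(2·12²-6·12·9+3·9²+6²)/(6·12·50000) = 27/40000 rad
Load 3 — point force P=20 kN at a=3 m (b=L-a=9):
  θ_3 = -Pa(2L²-6Lx+3x²+a²)/(6LEI)  [x>a] = -20·3·(2·12²-6·12·9+3·9²+3²)/(6·12·50000) = 9/5000 rad
Superposition: θ = Σ θ_i = 2673/200000 rad ≈ 0.013365 rad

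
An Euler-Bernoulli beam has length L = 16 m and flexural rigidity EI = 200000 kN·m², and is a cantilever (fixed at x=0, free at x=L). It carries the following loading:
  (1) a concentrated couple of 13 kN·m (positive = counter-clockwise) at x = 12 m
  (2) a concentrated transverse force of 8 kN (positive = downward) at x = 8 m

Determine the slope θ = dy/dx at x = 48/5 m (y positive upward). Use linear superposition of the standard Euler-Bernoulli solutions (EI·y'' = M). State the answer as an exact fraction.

θ(48/5) = -41/62500 rad

Load 1 — applied couple M₀=13 kN·m at a=12 m (b=L-a=4):
  θ_1 = M₀x/EI  [x≤a] = 13·(48/5)/200000 = 39/62500 rad
Load 2 — point force P=8 kN at a=8 m (b=L-a=8):
  θ_2 = -Pa²/(2EI)  [x>a] = -8·8²/(2·200000) = -4/3125 rad
Superposition: θ = Σ θ_i = -41/62500 rad ≈ -0.000656 rad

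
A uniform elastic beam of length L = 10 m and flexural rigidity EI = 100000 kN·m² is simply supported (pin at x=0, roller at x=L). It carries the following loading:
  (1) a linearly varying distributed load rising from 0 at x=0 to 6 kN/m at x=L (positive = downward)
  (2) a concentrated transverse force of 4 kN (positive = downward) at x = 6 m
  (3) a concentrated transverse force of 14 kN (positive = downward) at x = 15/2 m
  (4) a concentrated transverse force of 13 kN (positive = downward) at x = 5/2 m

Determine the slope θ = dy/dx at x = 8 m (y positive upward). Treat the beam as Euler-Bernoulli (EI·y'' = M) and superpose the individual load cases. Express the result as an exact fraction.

θ(8) = 106357/48000000 rad

Load 1 — triangular load w₀=6 kN/m (0→w₀ over full span):
  θ_1 = -w₀(7L⁴-30L²x²+15x⁴)/(360LEI) = -6·(7·10⁴-30·10²·8²+15·8⁴)/(360·10·100000) = 757/750000 rad
Load 2 — point force P=4 kN at a=6 m (b=L-a=4):
  θ_2 = -Pa(2L²-6Lx+3x²+a²)/(6LEI)  [x>a] = -4·6·(2·10²-6·10·8+3·8²+6²)/(6·10·100000) = 13/62500 rad
Load 3 — point force P=14 kN at a=15/2 m (b=L-a=5/2):
  θ_3 = -Pa(2L²-6Lx+3x²+a²)/(6LEI)  [x>a] = -14·(15/2)·(2·10²-6·10·8+3·8²+(15/2)²)/(6·10·100000) = 889/1600000 rad
Load 4 — point force P=13 kN at a=5/2 m (b=L-a=15/2):
  θ_4 = -Pa(2L²-6Lx+3x²+a²)/(6LEI)  [x>a] = -13·(5/2)·(2·10²-6·10·8+3·8²+(5/2)²)/(6·10·100000) = 1417/3200000 rad
Superposition: θ = Σ θ_i = 106357/48000000 rad ≈ 0.002216 rad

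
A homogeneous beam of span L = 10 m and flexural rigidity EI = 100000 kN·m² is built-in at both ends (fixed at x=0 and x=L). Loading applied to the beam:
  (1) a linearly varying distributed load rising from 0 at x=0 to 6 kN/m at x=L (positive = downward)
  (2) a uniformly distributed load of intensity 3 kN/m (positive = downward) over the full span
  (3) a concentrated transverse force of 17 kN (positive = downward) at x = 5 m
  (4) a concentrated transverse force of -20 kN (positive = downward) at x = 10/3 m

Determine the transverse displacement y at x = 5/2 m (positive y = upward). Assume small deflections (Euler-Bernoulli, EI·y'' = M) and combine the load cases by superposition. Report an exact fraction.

Load 1 — triangular load w₀=6 kN/m (0→w₀ over full span):
  y_1 = -w₀x²(L-x)²(x+2L)/(120LEI) = -6·(5/2)²·(10-(5/2))²·((5/2)+2·10)/(120·10·100000) = -81/204800 m
Load 2 — uniform load w=3 kN/m over full span:
  y_2 = -wx²(L-x)²/(24EI) = -3·(5/2)²·(10-(5/2))²/(24·100000) = -9/20480 m
Load 3 — point force P=17 kN at a=5 m (b=L-a=5):
  y_3 = -Pb²x²(3aL-(3a+b)x)/(6L³EI)  [x≤a] = -17·5²·(5/2)²·(3·5·10-(3·5+5)·(5/2))/(6·10³·100000) = -17/38400 m
Load 4 — point force P=-20 kN at a=10/3 m (b=L-a=20/3):
  y_4 = -Pb²x²(3aL-(3a+b)x)/(6L³EI)  [x≤a] = -(-20)·(20/3)²·(5/2)²·(3·(10/3)·10-(3·(10/3)+(20/3))·(5/2))/(6·10³·100000) = 7/12960 m
Superposition: y = Σ y_i = -2447/3317760 m ≈ -0.000738 m

y(5/2) = -2447/3317760 m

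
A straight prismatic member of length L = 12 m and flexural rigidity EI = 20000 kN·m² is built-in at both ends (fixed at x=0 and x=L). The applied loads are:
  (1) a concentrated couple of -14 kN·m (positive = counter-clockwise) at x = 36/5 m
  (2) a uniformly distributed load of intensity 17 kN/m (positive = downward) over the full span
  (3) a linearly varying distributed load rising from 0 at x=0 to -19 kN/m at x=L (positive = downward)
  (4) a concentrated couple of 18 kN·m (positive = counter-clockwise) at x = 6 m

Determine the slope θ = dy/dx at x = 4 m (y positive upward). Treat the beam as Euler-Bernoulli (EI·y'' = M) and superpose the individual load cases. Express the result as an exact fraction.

Load 1 — applied couple M₀=-14 kN·m at a=36/5 m (b=L-a=24/5):
  θ_1 = (R_Ax²/2 - M_Ax)/EI  [x≤a] with R_A=-42/25, M_A=-112/25 = ((-42/25)·4²/2 - (-112/25)·4)/20000 = 7/31250 rad
Load 2 — uniform load w=17 kN/m over full span:
  θ_2 = -wx(L-x)(L-2x)/(12EI) = -17·4·(12-4)·(12-2·4)/(12·20000) = -17/1875 rad
Load 3 — triangular load w₀=-19 kN/m (0→w₀ over full span):
  θ_3 = -w₀(2x(L-x)(L-2x)(x+2L)+x²(L-x)²)/(120LEI) = -(-19)·(2·4·(12-4)·(12-2·4)·(4+2·12)+4²·(12-4)²)/(120·12·20000) = 152/28125 rad
Load 4 — applied couple M₀=18 kN·m at a=6 m (b=L-a=6):
  θ_4 = (R_Ax²/2 - M_Ax)/EI  [x≤a] with R_A=9/4, M_A=9/2 = ((9/4)·4²/2 - (9/2)·4)/20000 = 0 rad
Superposition: θ = Σ θ_i = -967/281250 rad ≈ -0.003438 rad

θ(4) = -967/281250 rad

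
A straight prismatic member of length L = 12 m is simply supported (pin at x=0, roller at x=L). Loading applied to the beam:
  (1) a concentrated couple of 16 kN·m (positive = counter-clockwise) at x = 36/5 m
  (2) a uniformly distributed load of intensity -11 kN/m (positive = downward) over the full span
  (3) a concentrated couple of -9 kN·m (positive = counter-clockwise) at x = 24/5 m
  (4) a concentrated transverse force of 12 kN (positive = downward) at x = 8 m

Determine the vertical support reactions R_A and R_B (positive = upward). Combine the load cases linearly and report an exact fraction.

R_A = -737/12 kN, R_B = -703/12 kN

Load 1 — applied couple M₀=16 kN·m at a=36/5 m (b=L-a=24/5):
  R_A = M₀/L = 16/12 = 4/3 kN
  R_B = -M₀/L = -16/12 = -4/3 kN
Load 2 — uniform load w=-11 kN/m over full span:
  R_A = wL/2 = (-11)·12/2 = -66 kN
  R_B = wL/2 = (-11)·12/2 = -66 kN
Load 3 — applied couple M₀=-9 kN·m at a=24/5 m (b=L-a=36/5):
  R_A = M₀/L = (-9)/12 = -3/4 kN
  R_B = -M₀/L = -(-9)/12 = 3/4 kN
Load 4 — point force P=12 kN at a=8 m (b=L-a=4):
  R_A = Pb/L = 12·4/12 = 4 kN
  R_B = Pa/L = 12·8/12 = 8 kN
Superposition: R_A = -737/12 kN, R_B = -703/12 kN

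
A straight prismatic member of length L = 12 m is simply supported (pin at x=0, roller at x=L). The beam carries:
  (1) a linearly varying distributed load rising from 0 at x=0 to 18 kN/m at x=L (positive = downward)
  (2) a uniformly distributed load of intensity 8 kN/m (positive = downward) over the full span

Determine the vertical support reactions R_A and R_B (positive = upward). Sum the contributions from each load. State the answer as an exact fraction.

Load 1 — triangular load w₀=18 kN/m (0→w₀ over full span):
  R_A = w₀L/6 = 18·12/6 = 36 kN
  R_B = w₀L/3 = 18·12/3 = 72 kN
Load 2 — uniform load w=8 kN/m over full span:
  R_A = wL/2 = 8·12/2 = 48 kN
  R_B = wL/2 = 8·12/2 = 48 kN
Superposition: R_A = 84 kN, R_B = 120 kN

R_A = 84 kN, R_B = 120 kN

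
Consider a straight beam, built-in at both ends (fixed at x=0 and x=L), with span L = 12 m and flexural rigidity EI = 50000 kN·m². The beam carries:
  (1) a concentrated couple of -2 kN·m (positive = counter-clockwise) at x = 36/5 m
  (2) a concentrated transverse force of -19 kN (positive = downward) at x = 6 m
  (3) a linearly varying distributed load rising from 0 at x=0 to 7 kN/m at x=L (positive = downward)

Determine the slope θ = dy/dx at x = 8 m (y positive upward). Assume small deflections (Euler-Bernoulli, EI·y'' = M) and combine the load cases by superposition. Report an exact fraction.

θ(8) = -463/5625000 rad

Load 1 — applied couple M₀=-2 kN·m at a=36/5 m (b=L-a=24/5):
  θ_1 = (R_Ax²/2 - M_Ax - M₀(x-a))/EI  [x>a] with R_A=-6/25, M_A=-16/25 = ((-6/25)·8²/2 - (-16/25)·8 - (-2)·(8-(36/5)))/50000 = -3/156250 rad
Load 2 — point force P=-19 kN at a=6 m (b=L-a=6):
  θ_2 = Pa²(L-x)(2bL-(3b+a)(L-x))/(2L³EI)  [x>a] = (-19)·6²·(12-8)·(2·6·12-(3·6+6)·(12-8))/(2·12³·50000) = -19/25000 rad
Load 3 — triangular load w₀=7 kN/m (0→w₀ over full span):
  θ_3 = -w₀(2x(L-x)(L-2x)(x+2L)+x²(L-x)²)/(120LEI) = -7·(2·8·(12-8)·(12-2·8)·(8+2·12)+8²·(12-8)²)/(120·12·50000) = 98/140625 rad
Superposition: θ = Σ θ_i = -463/5625000 rad ≈ -0.000082 rad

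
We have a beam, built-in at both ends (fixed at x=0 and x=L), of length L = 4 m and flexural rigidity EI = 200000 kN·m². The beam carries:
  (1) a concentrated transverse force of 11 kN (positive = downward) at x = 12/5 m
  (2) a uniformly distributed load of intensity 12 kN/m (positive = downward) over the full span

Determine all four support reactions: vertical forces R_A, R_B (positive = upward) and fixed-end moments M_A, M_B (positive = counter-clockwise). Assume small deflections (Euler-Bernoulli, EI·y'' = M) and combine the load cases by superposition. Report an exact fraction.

Load 1 — point force P=11 kN at a=12/5 m (b=L-a=8/5):
  R_A = Pb²(3a+b)/L³ = 11·(8/5)²·(3·(12/5)+(8/5))/4³ = 484/125 kN
  M_A = Pab²/L² = 11·(12/5)·(8/5)²/4² = 528/125 kN·m
  R_B = Pa²(a+3b)/L³ = 11·(12/5)²·((12/5)+3·(8/5))/4³ = 891/125 kN
  M_B = -Pa²b/L² = -11·(12/5)²·(8/5)/4² = -792/125 kN·m
Load 2 — uniform load w=12 kN/m over full span:
  R_A = wL/2 = 12·4/2 = 24 kN
  M_A = wL²/12 = 12·4²/12 = 16 kN·m
  R_B = wL/2 = 12·4/2 = 24 kN
  M_B = -wL²/12 = -12·4²/12 = -16 kN·m
Superposition: R_A = 3484/125 kN, M_A = 2528/125 kN·m, R_B = 3891/125 kN, M_B = -2792/125 kN·m

R_A = 3484/125 kN, M_A = 2528/125 kN·m, R_B = 3891/125 kN, M_B = -2792/125 kN·m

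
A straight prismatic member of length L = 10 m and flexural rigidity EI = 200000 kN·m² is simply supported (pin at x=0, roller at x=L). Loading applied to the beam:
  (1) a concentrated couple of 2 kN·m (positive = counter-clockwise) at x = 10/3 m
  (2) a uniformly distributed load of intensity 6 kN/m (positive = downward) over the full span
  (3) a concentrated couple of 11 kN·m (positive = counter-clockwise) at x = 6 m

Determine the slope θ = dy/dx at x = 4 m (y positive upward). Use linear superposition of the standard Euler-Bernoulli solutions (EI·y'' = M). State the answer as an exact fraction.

θ(4) = -3301/9000000 rad

Load 1 — applied couple M₀=2 kN·m at a=10/3 m (b=L-a=20/3):
  θ_1 = (M₀x²/(2L)-M₀(x-a)+C₁)/EI  [x>a] with C₁=M₀(3b²-L²)/(6L)=10/9 = (2·4²/(2·10)-2·(4-(10/3))+(10/9))/200000 = 31/4500000 rad
Load 2 — uniform load w=6 kN/m over full span:
  θ_2 = -w(L³-6Lx²+4x³)/(24EI) = -6·(10³-6·10·4²+4·4³)/(24·200000) = -37/100000 rad
Load 3 — applied couple M₀=11 kN·m at a=6 m (b=L-a=4):
  θ_3 = (M₀x²/(2L)+C₁)/EI  [x≤a] with C₁=M₀(3b²-L²)/(6L)=-143/15 = (11·4²/(2·10)+(-143/15))/200000 = -11/3000000 rad
Superposition: θ = Σ θ_i = -3301/9000000 rad ≈ -0.000367 rad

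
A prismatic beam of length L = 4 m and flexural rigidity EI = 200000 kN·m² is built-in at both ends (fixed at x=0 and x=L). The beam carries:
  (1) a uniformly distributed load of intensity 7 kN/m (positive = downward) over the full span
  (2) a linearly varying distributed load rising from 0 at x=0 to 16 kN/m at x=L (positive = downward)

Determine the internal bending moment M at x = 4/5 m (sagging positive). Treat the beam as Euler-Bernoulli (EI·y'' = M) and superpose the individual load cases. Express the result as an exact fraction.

M(4/5) = -196/125 kN·m

Load 1 — uniform load w=7 kN/m over full span:
  M_1 = wLx/2 - wL²/12 - wx²/2 = 7·4·(4/5)/2 - 7·4²/12 - 7·(4/5)²/2 = -28/75 kN·m
Load 2 — triangular load w₀=16 kN/m (0→w₀ over full span):
  M_2 = 3w₀Lx/20 - w₀L²/30 - w₀x³/(6L) = 3·16·4·(4/5)/20 - 16·4²/30 - 16·(4/5)³/(6·4) = -448/375 kN·m
Superposition: M = Σ M_i = -196/125 kN·m ≈ -1.568000 kN·m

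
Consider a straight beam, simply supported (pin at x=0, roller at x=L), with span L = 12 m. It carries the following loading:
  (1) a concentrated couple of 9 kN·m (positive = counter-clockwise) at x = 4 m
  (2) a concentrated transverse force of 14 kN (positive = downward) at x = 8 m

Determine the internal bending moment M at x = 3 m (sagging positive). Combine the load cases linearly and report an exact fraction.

M(3) = 65/4 kN·m

Load 1 — applied couple M₀=9 kN·m at a=4 m (b=L-a=8):
  M_1 = M₀x/L  [x≤a] = 9·3/12 = 9/4 kN·m
Load 2 — point force P=14 kN at a=8 m (b=L-a=4):
  M_2 = Pbx/L  [x≤a] = 14·4·3/12 = 14 kN·m
Superposition: M = Σ M_i = 65/4 kN·m ≈ 16.250000 kN·m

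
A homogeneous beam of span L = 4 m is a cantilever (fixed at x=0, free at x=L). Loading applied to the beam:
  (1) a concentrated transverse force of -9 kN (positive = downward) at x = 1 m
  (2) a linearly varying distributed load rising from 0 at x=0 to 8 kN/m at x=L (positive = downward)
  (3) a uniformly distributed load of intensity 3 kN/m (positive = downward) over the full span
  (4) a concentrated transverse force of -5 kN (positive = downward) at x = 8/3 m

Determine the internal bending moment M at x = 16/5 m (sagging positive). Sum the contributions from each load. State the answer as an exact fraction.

M(16/5) = -1256/375 kN·m

Load 1 — point force P=-9 kN at a=1 m (b=L-a=3):
  M_1 = 0  [x>a] = 0 kN·m
Load 2 — triangular load w₀=8 kN/m (0→w₀ over full span):
  M_2 = w₀Lx/2 - w₀L²/3 - w₀x³/(6L) = 8·4·(16/5)/2 - 8·4²/3 - 8·(16/5)³/(6·4) = -896/375 kN·m
Load 3 — uniform load w=3 kN/m over full span:
  M_3 = -w(L-x)²/2 = -3·(4-(16/5))²/2 = -24/25 kN·m
Load 4 — point force P=-5 kN at a=8/3 m (b=L-a=4/3):
  M_4 = 0  [x>a] = 0 kN·m
Superposition: M = Σ M_i = -1256/375 kN·m ≈ -3.349333 kN·m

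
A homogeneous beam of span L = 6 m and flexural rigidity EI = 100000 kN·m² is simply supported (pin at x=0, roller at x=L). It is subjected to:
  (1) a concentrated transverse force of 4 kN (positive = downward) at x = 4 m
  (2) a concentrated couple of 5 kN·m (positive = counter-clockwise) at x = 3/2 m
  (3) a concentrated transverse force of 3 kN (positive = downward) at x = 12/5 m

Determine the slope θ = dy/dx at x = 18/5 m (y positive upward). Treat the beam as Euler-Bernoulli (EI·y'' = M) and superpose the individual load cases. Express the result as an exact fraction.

θ(18/5) = 44251/1800000000 rad

Load 1 — point force P=4 kN at a=4 m (b=L-a=2):
  θ_1 = -Pb(L²-b²-3x²)/(6LEI)  [x≤a] = -4·2·(6²-2²-3·(18/5)²)/(6·6·100000) = 43/2812500 rad
Load 2 — applied couple M₀=5 kN·m at a=3/2 m (b=L-a=9/2):
  θ_2 = (M₀x²/(2L)-M₀(x-a)+C₁)/EI  [x>a] with C₁=M₀(3b²-L²)/(6L)=55/16 = (5·(18/5)²/(2·6)-5·((18/5)-(3/2))+(55/16))/100000 = -133/8000000 rad
Load 3 — point force P=3 kN at a=12/5 m (b=L-a=18/5):
  θ_3 = -Pa(2L²-6Lx+3x²+a²)/(6LEI)  [x>a] = -3·(12/5)·(2·6²-6·6·(18/5)+3·(18/5)²+(12/5)²)/(6·6·100000) = 81/3125000 rad
Superposition: θ = Σ θ_i = 44251/1800000000 rad ≈ 0.000025 rad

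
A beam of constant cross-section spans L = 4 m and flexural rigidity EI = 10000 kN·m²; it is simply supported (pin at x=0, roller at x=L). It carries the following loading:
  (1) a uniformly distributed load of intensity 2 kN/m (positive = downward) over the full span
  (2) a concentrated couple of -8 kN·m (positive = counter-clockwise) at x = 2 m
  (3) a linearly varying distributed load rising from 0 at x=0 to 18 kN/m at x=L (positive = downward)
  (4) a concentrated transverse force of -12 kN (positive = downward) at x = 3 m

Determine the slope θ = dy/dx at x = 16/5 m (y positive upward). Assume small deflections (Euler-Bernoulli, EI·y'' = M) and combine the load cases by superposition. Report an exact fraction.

θ(16/5) = 62537/37500000 rad

Load 1 — uniform load w=2 kN/m over full span:
  θ_1 = -w(L³-6Lx²+4x³)/(24EI) = -2·(4³-6·4·(16/5)²+4·(16/5)³)/(24·10000) = 33/78125 rad
Load 2 — applied couple M₀=-8 kN·m at a=2 m (b=L-a=2):
  θ_2 = (M₀x²/(2L)-M₀(x-a)+C₁)/EI  [x>a] with C₁=M₀(3b²-L²)/(6L)=4/3 = ((-8)·(16/5)²/(2·4)-(-8)·((16/5)-2)+(4/3))/10000 = 13/187500 rad
Load 3 — triangular load w₀=18 kN/m (0→w₀ over full span):
  θ_3 = -w₀(7L⁴-30L²x²+15x⁴)/(360LEI) = -18·(7·4⁴-30·4²·(16/5)²+15·(16/5)⁴)/(360·4·10000) = 757/390625 rad
Load 4 — point force P=-12 kN at a=3 m (b=L-a=1):
  θ_4 = -Pa(2L²-6Lx+3x²+a²)/(6LEI)  [x>a] = -(-12)·3·(2·4²-6·4·(16/5)+3·(16/5)²+3²)/(6·4·10000) = -381/500000 rad
Superposition: θ = Σ θ_i = 62537/37500000 rad ≈ 0.001668 rad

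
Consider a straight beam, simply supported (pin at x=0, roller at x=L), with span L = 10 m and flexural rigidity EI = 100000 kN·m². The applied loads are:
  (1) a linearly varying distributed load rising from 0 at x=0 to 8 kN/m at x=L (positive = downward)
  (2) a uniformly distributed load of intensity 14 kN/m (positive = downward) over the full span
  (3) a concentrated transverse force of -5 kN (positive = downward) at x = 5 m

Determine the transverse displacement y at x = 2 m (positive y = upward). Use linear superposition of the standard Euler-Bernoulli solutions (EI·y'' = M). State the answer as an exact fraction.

y(2) = -197557/15000000 m

Load 1 — triangular load w₀=8 kN/m (0→w₀ over full span):
  y_1 = -w₀x(7L⁴-10L²x²+3x⁴)/(360LEI) = -8·2·(7·10⁴-10·10²·2²+3·2⁴)/(360·10·100000) = -688/234375 m
Load 2 — uniform load w=14 kN/m over full span:
  y_2 = -wx(L³-2Lx²+x³)/(24EI) = -14·2·(10³-2·10·2²+2³)/(24·100000) = -203/18750 m
Load 3 — point force P=-5 kN at a=5 m (b=L-a=5):
  y_3 = -Pbx(L²-b²-x²)/(6LEI)  [x≤a] = -(-5)·5·2·(10²-5²-2²)/(6·10·100000) = 71/120000 m
Superposition: y = Σ y_i = -197557/15000000 m ≈ -0.013170 m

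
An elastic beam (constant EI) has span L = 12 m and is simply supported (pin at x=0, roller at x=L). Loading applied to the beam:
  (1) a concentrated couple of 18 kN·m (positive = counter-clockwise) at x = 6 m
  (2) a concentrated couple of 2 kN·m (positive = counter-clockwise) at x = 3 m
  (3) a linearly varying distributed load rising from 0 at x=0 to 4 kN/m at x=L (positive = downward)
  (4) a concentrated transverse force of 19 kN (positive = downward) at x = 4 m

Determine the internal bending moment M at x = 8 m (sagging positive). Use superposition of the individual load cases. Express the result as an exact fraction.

M(8) = 488/9 kN·m

Load 1 — applied couple M₀=18 kN·m at a=6 m (b=L-a=6):
  M_1 = M₀x/L - M₀  [x>a] = 18·8/12 - 18 = -6 kN·m
Load 2 — applied couple M₀=2 kN·m at a=3 m (b=L-a=9):
  M_2 = M₀x/L - M₀  [x>a] = 2·8/12 - 2 = -2/3 kN·m
Load 3 — triangular load w₀=4 kN/m (0→w₀ over full span):
  M_3 = w₀Lx/6 - w₀x³/(6L) = 4·12·8/6 - 4·8³/(6·12) = 320/9 kN·m
Load 4 — point force P=19 kN at a=4 m (b=L-a=8):
  M_4 = Pa(L-x)/L  [x>a] = 19·4·(12-8)/12 = 76/3 kN·m
Superposition: M = Σ M_i = 488/9 kN·m ≈ 54.222222 kN·m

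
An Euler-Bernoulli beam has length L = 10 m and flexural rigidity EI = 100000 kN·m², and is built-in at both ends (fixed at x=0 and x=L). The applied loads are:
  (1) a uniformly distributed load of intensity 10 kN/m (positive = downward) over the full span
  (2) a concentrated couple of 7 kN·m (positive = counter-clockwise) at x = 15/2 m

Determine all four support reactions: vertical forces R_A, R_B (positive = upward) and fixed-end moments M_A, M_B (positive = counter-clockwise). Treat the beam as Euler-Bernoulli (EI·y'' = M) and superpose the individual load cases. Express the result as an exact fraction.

R_A = 4063/80 kN, M_A = 4105/48 kN·m, R_B = 3937/80 kN, M_B = -4063/48 kN·m

Load 1 — uniform load w=10 kN/m over full span:
  R_A = wL/2 = 10·10/2 = 50 kN
  M_A = wL²/12 = 10·10²/12 = 250/3 kN·m
  R_B = wL/2 = 10·10/2 = 50 kN
  M_B = -wL²/12 = -10·10²/12 = -250/3 kN·m
Load 2 — applied couple M₀=7 kN·m at a=15/2 m (b=L-a=5/2):
  R_A = 6M₀ab/L³ = 6·7·(15/2)·(5/2)/10³ = 63/80 kN
  M_A = M₀b(2a-b)/L² = 7·(5/2)·(2·(15/2)-(5/2))/10² = 35/16 kN·m
  R_B = -6M₀ab/L³ = -6·7·(15/2)·(5/2)/10³ = -63/80 kN
  M_B = M₀a(2b-a)/L² = 7·(15/2)·(2·(5/2)-(15/2))/10² = -21/16 kN·m
Superposition: R_A = 4063/80 kN, M_A = 4105/48 kN·m, R_B = 3937/80 kN, M_B = -4063/48 kN·m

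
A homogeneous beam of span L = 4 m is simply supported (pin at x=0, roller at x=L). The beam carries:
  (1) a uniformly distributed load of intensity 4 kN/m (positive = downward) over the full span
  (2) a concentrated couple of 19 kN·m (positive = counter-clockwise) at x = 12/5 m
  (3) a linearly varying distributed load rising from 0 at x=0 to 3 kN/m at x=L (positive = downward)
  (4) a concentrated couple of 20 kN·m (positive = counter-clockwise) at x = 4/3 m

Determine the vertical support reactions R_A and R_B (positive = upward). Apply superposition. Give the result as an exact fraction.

R_A = 79/4 kN, R_B = 9/4 kN

Load 1 — uniform load w=4 kN/m over full span:
  R_A = wL/2 = 4·4/2 = 8 kN
  R_B = wL/2 = 4·4/2 = 8 kN
Load 2 — applied couple M₀=19 kN·m at a=12/5 m (b=L-a=8/5):
  R_A = M₀/L = 19/4 kN
  R_B = -M₀/L = -19/4 kN
Load 3 — triangular load w₀=3 kN/m (0→w₀ over full span):
  R_A = w₀L/6 = 3·4/6 = 2 kN
  R_B = w₀L/3 = 3·4/3 = 4 kN
Load 4 — applied couple M₀=20 kN·m at a=4/3 m (b=L-a=8/3):
  R_A = M₀/L = 20/4 = 5 kN
  R_B = -M₀/L = -20/4 = -5 kN
Superposition: R_A = 79/4 kN, R_B = 9/4 kN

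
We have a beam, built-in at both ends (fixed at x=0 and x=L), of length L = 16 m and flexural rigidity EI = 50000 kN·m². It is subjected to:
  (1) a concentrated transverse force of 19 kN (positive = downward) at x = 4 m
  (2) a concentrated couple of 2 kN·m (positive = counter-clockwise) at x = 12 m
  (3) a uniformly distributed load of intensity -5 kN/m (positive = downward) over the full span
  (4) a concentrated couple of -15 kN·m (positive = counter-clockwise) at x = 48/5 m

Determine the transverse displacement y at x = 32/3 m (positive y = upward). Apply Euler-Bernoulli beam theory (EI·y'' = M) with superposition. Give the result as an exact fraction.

y(32/3) = 41618/3796875 m

Load 1 — point force P=19 kN at a=4 m (b=L-a=12):
  y_1 = -Pa²(L-x)²(3bL-(3b+a)(L-x))/(6L³EI)  [x>a] = -19·4²·(16-(32/3))²·(3·12·16-(3·12+4)·(16-(32/3)))/(6·16³·50000) = -646/253125 m
Load 2 — applied couple M₀=2 kN·m at a=12 m (b=L-a=4):
  y_2 = (R_Ax³/6 - M_Ax²/2)/EI  [x≤a] with R_A=9/64, M_A=5/8 = ((9/64)·(32/3)³/6 - (5/8)·(32/3)²/2)/50000 = -4/28125 m
Load 3 — uniform load w=-5 kN/m over full span:
  y_3 = -wx²(L-x)²/(24EI) = -(-5)·(32/3)²·(16-(32/3))²/(24·50000) = 2048/151875 m
Load 4 — applied couple M₀=-15 kN·m at a=48/5 m (b=L-a=32/5):
  y_4 = (R_Ax³/6 - M_Ax²/2 - M₀(x-a)²/2)/EI  [x>a] with R_A=-27/20, M_A=-24/5 = ((-27/20)·(32/3)³/6 - (-24/5)·(32/3)²/2 - (-15)·((32/3)-(48/5))²/2)/50000 = 8/46875 m
Superposition: y = Σ y_i = 41618/3796875 m ≈ 0.010961 m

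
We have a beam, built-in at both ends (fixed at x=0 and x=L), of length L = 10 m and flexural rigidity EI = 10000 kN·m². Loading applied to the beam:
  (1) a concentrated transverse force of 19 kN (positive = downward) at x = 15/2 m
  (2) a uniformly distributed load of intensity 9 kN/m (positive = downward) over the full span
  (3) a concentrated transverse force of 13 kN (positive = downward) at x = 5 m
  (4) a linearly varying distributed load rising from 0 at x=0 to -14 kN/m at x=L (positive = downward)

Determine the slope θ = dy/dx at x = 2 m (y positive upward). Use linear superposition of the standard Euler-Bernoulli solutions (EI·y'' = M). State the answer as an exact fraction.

Load 1 — point force P=19 kN at a=15/2 m (b=L-a=5/2):
  θ_1 = -Pb²x(2aL-(3a+b)x)/(2L³EI)  [x≤a] = -19·(5/2)²·2·(2·(15/2)·10-(3·(15/2)+(5/2))·2)/(2·10³·10000) = -19/16000 rad
Load 2 — uniform load w=9 kN/m over full span:
  θ_2 = -wx(L-x)(L-2x)/(12EI) = -9·2·(10-2)·(10-2·2)/(12·10000) = -9/1250 rad
Load 3 — point force P=13 kN at a=5 m (b=L-a=5):
  θ_3 = -Pb²x(2aL-(3a+b)x)/(2L³EI)  [x≤a] = -13·5²·2·(2·5·10-(3·5+5)·2)/(2·10³·10000) = -39/20000 rad
Load 4 — triangular load w₀=-14 kN/m (0→w₀ over full span):
  θ_4 = -w₀(2x(L-x)(L-2x)(x+2L)+x²(L-x)²)/(120LEI) = -(-14)·(2·2·(10-2)·(10-2·2)·(2+2·10)+2²·(10-2)²)/(120·10·10000) = 49/9375 rad
Superposition: θ = Σ θ_i = -6133/1200000 rad ≈ -0.005111 rad

θ(2) = -6133/1200000 rad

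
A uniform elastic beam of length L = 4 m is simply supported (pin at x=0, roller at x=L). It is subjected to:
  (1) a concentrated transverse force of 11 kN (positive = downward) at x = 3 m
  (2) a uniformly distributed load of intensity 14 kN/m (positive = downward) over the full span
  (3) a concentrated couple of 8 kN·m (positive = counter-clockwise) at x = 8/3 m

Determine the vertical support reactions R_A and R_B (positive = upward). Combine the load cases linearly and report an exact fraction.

R_A = 131/4 kN, R_B = 137/4 kN

Load 1 — point force P=11 kN at a=3 m (b=L-a=1):
  R_A = Pb/L = 11·1/4 = 11/4 kN
  R_B = Pa/L = 11·3/4 = 33/4 kN
Load 2 — uniform load w=14 kN/m over full span:
  R_A = wL/2 = 14·4/2 = 28 kN
  R_B = wL/2 = 14·4/2 = 28 kN
Load 3 — applied couple M₀=8 kN·m at a=8/3 m (b=L-a=4/3):
  R_A = M₀/L = 8/4 = 2 kN
  R_B = -M₀/L = -8/4 = -2 kN
Superposition: R_A = 131/4 kN, R_B = 137/4 kN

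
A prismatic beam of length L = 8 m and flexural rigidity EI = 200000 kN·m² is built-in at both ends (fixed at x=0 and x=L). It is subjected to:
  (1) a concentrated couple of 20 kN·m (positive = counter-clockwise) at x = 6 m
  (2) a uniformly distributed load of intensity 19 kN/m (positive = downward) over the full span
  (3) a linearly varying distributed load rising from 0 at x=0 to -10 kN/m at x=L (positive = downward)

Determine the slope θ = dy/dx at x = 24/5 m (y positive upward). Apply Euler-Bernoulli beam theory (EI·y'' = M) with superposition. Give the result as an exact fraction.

Load 1 — applied couple M₀=20 kN·m at a=6 m (b=L-a=2):
  θ_1 = (R_Ax²/2 - M_Ax)/EI  [x≤a] with R_A=45/16, M_A=25/4 = ((45/16)·(24/5)²/2 - (25/4)·(24/5))/200000 = 3/250000 rad
Load 2 — uniform load w=19 kN/m over full span:
  θ_2 = -wx(L-x)(L-2x)/(12EI) = -19·(24/5)·(8-(24/5))·(8-2·(24/5))/(12·200000) = 76/390625 rad
Load 3 — triangular load w₀=-10 kN/m (0→w₀ over full span):
  θ_3 = -w₀(2x(L-x)(L-2x)(x+2L)+x²(L-x)²)/(120LEI) = -(-10)·(2·(24/5)·(8-(24/5))·(8-2·(24/5))·((24/5)+2·8)+(24/5)²·(8-(24/5))²)/(120·8·200000) = -16/390625 rad
Superposition: θ = Σ θ_i = 207/1250000 rad ≈ 0.000166 rad

θ(24/5) = 207/1250000 rad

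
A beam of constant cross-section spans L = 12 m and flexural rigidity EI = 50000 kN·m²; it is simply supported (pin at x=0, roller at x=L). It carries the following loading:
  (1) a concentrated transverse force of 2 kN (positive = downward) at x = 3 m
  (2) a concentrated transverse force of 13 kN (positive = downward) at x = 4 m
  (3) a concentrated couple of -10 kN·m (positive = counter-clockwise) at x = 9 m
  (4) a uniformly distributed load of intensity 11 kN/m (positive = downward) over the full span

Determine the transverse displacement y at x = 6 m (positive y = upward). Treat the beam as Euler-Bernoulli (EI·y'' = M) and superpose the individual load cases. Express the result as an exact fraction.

y(6) = -2513/37500 m

Load 1 — point force P=2 kN at a=3 m (b=L-a=9):
  y_1 = -Pa(L-x)(2Lx-a²-x²)/(6LEI)  [x>a] = -2·3·(12-6)·(2·12·6-3²-6²)/(6·12·50000) = -99/100000 m
Load 2 — point force P=13 kN at a=4 m (b=L-a=8):
  y_2 = -Pa(L-x)(2Lx-a²-x²)/(6LEI)  [x>a] = -13·4·(12-6)·(2·12·6-4²-6²)/(6·12·50000) = -299/37500 m
Load 3 — applied couple M₀=-10 kN·m at a=9 m (b=L-a=3):
  y_3 = (M₀x³/(6L)+C₁x)/EI  [x≤a] with C₁=M₀(3b²-L²)/(6L)=65/4 = ((-10)·6³/(6·12)+(65/4)·6)/50000 = 27/20000 m
Load 4 — uniform load w=11 kN/m over full span:
  y_4 = -wx(L³-2Lx²+x³)/(24EI) = -11·6·(12³-2·12·6²+6³)/(24·50000) = -297/5000 m
Superposition: y = Σ y_i = -2513/37500 m ≈ -0.067013 m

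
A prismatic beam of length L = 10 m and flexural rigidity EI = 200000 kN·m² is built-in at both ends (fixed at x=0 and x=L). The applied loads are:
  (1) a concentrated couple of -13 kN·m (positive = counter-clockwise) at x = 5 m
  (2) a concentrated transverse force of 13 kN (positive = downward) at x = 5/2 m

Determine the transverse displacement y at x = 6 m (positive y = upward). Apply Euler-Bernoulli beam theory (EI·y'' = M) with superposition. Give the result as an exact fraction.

y(6) = -1937/12000000 m

Load 1 — applied couple M₀=-13 kN·m at a=5 m (b=L-a=5):
  y_1 = (R_Ax³/6 - M_Ax²/2 - M₀(x-a)²/2)/EI  [x>a] with R_A=-39/20, M_A=-13/4 = ((-39/20)·6³/6 - (-13/4)·6²/2 - (-13)·(6-5)²/2)/200000 = -13/500000 m
Load 2 — point force P=13 kN at a=5/2 m (b=L-a=15/2):
  y_2 = -Pa²(L-x)²(3bL-(3b+a)(L-x))/(6L³EI)  [x>a] = -13·(5/2)²·(10-6)²·(3·(15/2)·10-(3·(15/2)+(5/2))·(10-6))/(6·10³·200000) = -13/96000 m
Superposition: y = Σ y_i = -1937/12000000 m ≈ -0.000161 m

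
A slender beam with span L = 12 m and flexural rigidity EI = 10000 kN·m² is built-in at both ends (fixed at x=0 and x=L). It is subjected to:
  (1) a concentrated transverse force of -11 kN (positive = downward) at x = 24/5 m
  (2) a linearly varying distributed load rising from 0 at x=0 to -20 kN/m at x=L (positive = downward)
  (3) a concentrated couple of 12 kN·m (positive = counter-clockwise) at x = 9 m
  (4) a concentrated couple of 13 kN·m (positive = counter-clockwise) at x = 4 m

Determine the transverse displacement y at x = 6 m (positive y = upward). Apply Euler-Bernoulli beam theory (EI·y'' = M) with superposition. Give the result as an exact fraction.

Load 1 — point force P=-11 kN at a=24/5 m (b=L-a=36/5):
  y_1 = -Pa²(L-x)²(3bL-(3b+a)(L-x))/(6L³EI)  [x>a] = -(-11)·(24/5)²·(12-6)²·(3·(36/5)·12-(3·(36/5)+(24/5))·(12-6))/(6·12³·10000) = 693/78125 m
Load 2 — triangular load w₀=-20 kN/m (0→w₀ over full span):
  y_2 = -w₀x²(L-x)²(x+2L)/(120LEI) = -(-20)·6²·(12-6)²·(6+2·12)/(120·12·10000) = 27/500 m
Load 3 — applied couple M₀=12 kN·m at a=9 m (b=L-a=3):
  y_3 = (R_Ax³/6 - M_Ax²/2)/EI  [x≤a] with R_A=9/8, M_A=15/4 = ((9/8)·6³/6 - (15/4)·6²/2)/10000 = -27/10000 m
Load 4 — applied couple M₀=13 kN·m at a=4 m (b=L-a=8):
  y_4 = (R_Ax³/6 - M_Ax²/2 - M₀(x-a)²/2)/EI  [x>a] with R_A=13/9, M_A=0 = ((13/9)·6³/6 - 0·6²/2 - 13·(6-4)²/2)/10000 = 13/5000 m
Superposition: y = Σ y_i = 78463/1250000 m ≈ 0.062770 m

y(6) = 78463/1250000 m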